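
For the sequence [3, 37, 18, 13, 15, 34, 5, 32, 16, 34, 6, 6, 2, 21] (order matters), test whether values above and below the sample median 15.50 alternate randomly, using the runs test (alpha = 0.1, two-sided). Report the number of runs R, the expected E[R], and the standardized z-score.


Step 1: Compute median = 15.50; label A = above, B = below.
Labels in order: BAABBABAAABBBA  (n_A = 7, n_B = 7)
Step 2: Count runs R = 8.
Step 3: Under H0 (random ordering), E[R] = 2*n_A*n_B/(n_A+n_B) + 1 = 2*7*7/14 + 1 = 8.0000.
        Var[R] = 2*n_A*n_B*(2*n_A*n_B - n_A - n_B) / ((n_A+n_B)^2 * (n_A+n_B-1)) = 8232/2548 = 3.2308.
        SD[R] = 1.7974.
Step 4: R = E[R], so z = 0 with no continuity correction.
Step 5: Two-sided p-value via normal approximation = 2*(1 - Phi(|z|)) = 1.000000.
Step 6: alpha = 0.1. fail to reject H0.

R = 8, z = 0.0000, p = 1.000000, fail to reject H0.


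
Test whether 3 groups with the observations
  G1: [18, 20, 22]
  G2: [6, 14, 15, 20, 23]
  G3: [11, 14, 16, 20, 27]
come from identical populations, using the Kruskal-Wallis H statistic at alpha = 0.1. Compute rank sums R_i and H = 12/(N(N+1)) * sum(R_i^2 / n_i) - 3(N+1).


Step 1: Combine all N = 13 observations and assign midranks.
sorted (value, group, rank): (6,G2,1), (11,G3,2), (14,G2,3.5), (14,G3,3.5), (15,G2,5), (16,G3,6), (18,G1,7), (20,G1,9), (20,G2,9), (20,G3,9), (22,G1,11), (23,G2,12), (27,G3,13)
Step 2: Sum ranks within each group.
R_1 = 27 (n_1 = 3)
R_2 = 30.5 (n_2 = 5)
R_3 = 33.5 (n_3 = 5)
Step 3: H = 12/(N(N+1)) * sum(R_i^2/n_i) - 3(N+1)
     = 12/(13*14) * (27^2/3 + 30.5^2/5 + 33.5^2/5) - 3*14
     = 0.065934 * 653.5 - 42
     = 1.087912.
Step 4: Ties present; correction factor C = 1 - 30/(13^3 - 13) = 0.986264. Corrected H = 1.087912 / 0.986264 = 1.103064.
Step 5: Under H0, H ~ chi^2(2); p-value = 0.576067.
Step 6: alpha = 0.1. fail to reject H0.

H = 1.1031, df = 2, p = 0.576067, fail to reject H0.


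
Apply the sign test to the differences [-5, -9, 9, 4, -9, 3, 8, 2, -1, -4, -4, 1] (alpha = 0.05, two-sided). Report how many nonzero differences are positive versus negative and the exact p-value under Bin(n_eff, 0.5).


Step 1: Discard zero differences. Original n = 12; n_eff = number of nonzero differences = 12.
Nonzero differences (with sign): -5, -9, +9, +4, -9, +3, +8, +2, -1, -4, -4, +1
Step 2: Count signs: positive = 6, negative = 6.
Step 3: Under H0: P(positive) = 0.5, so the number of positives S ~ Bin(12, 0.5).
Step 4: Two-sided exact p-value = sum of Bin(12,0.5) probabilities at or below the observed probability = 1.000000.
Step 5: alpha = 0.05. fail to reject H0.

n_eff = 12, pos = 6, neg = 6, p = 1.000000, fail to reject H0.


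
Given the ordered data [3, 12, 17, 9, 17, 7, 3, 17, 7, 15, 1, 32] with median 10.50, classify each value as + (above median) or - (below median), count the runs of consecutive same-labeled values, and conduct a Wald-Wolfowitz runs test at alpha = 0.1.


Step 1: Compute median = 10.50; label A = above, B = below.
Labels in order: BAABABBABABA  (n_A = 6, n_B = 6)
Step 2: Count runs R = 10.
Step 3: Under H0 (random ordering), E[R] = 2*n_A*n_B/(n_A+n_B) + 1 = 2*6*6/12 + 1 = 7.0000.
        Var[R] = 2*n_A*n_B*(2*n_A*n_B - n_A - n_B) / ((n_A+n_B)^2 * (n_A+n_B-1)) = 4320/1584 = 2.7273.
        SD[R] = 1.6514.
Step 4: Continuity-corrected z = (R - 0.5 - E[R]) / SD[R] = (10 - 0.5 - 7.0000) / 1.6514 = 1.5138.
Step 5: Two-sided p-value via normal approximation = 2*(1 - Phi(|z|)) = 0.130070.
Step 6: alpha = 0.1. fail to reject H0.

R = 10, z = 1.5138, p = 0.130070, fail to reject H0.


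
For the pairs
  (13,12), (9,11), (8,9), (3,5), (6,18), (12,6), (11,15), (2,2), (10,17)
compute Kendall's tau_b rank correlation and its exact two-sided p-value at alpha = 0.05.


Step 1: Enumerate the 36 unordered pairs (i,j) with i<j and classify each by sign(x_j-x_i) * sign(y_j-y_i).
  (1,2):dx=-4,dy=-1->C; (1,3):dx=-5,dy=-3->C; (1,4):dx=-10,dy=-7->C; (1,5):dx=-7,dy=+6->D
  (1,6):dx=-1,dy=-6->C; (1,7):dx=-2,dy=+3->D; (1,8):dx=-11,dy=-10->C; (1,9):dx=-3,dy=+5->D
  (2,3):dx=-1,dy=-2->C; (2,4):dx=-6,dy=-6->C; (2,5):dx=-3,dy=+7->D; (2,6):dx=+3,dy=-5->D
  (2,7):dx=+2,dy=+4->C; (2,8):dx=-7,dy=-9->C; (2,9):dx=+1,dy=+6->C; (3,4):dx=-5,dy=-4->C
  (3,5):dx=-2,dy=+9->D; (3,6):dx=+4,dy=-3->D; (3,7):dx=+3,dy=+6->C; (3,8):dx=-6,dy=-7->C
  (3,9):dx=+2,dy=+8->C; (4,5):dx=+3,dy=+13->C; (4,6):dx=+9,dy=+1->C; (4,7):dx=+8,dy=+10->C
  (4,8):dx=-1,dy=-3->C; (4,9):dx=+7,dy=+12->C; (5,6):dx=+6,dy=-12->D; (5,7):dx=+5,dy=-3->D
  (5,8):dx=-4,dy=-16->C; (5,9):dx=+4,dy=-1->D; (6,7):dx=-1,dy=+9->D; (6,8):dx=-10,dy=-4->C
  (6,9):dx=-2,dy=+11->D; (7,8):dx=-9,dy=-13->C; (7,9):dx=-1,dy=+2->D; (8,9):dx=+8,dy=+15->C
Step 2: C = 23, D = 13, total pairs = 36.
Step 3: tau = (C - D)/(n(n-1)/2) = (23 - 13)/36 = 0.277778.
Step 4: Exact two-sided p-value (enumerate n! = 362880 permutations of y under H0): p = 0.358488.
Step 5: alpha = 0.05. fail to reject H0.

tau_b = 0.2778 (C=23, D=13), p = 0.358488, fail to reject H0.


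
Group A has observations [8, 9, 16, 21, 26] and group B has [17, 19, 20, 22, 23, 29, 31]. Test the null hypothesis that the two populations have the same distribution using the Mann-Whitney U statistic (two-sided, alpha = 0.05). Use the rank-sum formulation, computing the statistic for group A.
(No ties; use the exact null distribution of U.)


Step 1: Combine and sort all 12 observations; assign midranks.
sorted (value, group): (8,X), (9,X), (16,X), (17,Y), (19,Y), (20,Y), (21,X), (22,Y), (23,Y), (26,X), (29,Y), (31,Y)
ranks: 8->1, 9->2, 16->3, 17->4, 19->5, 20->6, 21->7, 22->8, 23->9, 26->10, 29->11, 31->12
Step 2: Rank sum for X: R1 = 1 + 2 + 3 + 7 + 10 = 23.
Step 3: U_X = R1 - n1(n1+1)/2 = 23 - 5*6/2 = 23 - 15 = 8.
       U_Y = n1*n2 - U_X = 35 - 8 = 27.
Step 4: No ties, so the exact null distribution of U (based on enumerating the C(12,5) = 792 equally likely rank assignments) gives the two-sided p-value.
Step 5: p-value = 0.148990; compare to alpha = 0.05. fail to reject H0.

U_X = 8, p = 0.148990, fail to reject H0 at alpha = 0.05.


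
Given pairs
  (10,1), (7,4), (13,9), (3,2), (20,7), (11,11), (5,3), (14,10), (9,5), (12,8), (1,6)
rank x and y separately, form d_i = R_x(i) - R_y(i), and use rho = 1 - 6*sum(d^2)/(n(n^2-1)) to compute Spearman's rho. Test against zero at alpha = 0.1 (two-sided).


Step 1: Rank x and y separately (midranks; no ties here).
rank(x): 10->6, 7->4, 13->9, 3->2, 20->11, 11->7, 5->3, 14->10, 9->5, 12->8, 1->1
rank(y): 1->1, 4->4, 9->9, 2->2, 7->7, 11->11, 3->3, 10->10, 5->5, 8->8, 6->6
Step 2: d_i = R_x(i) - R_y(i); compute d_i^2.
  (6-1)^2=25, (4-4)^2=0, (9-9)^2=0, (2-2)^2=0, (11-7)^2=16, (7-11)^2=16, (3-3)^2=0, (10-10)^2=0, (5-5)^2=0, (8-8)^2=0, (1-6)^2=25
sum(d^2) = 82.
Step 3: rho = 1 - 6*82 / (11*(11^2 - 1)) = 1 - 492/1320 = 0.627273.
Step 4: Under H0, t = rho * sqrt((n-2)/(1-rho^2)) = 2.4163 ~ t(9).
Step 5: Two-sided p-value from the t-distribution with 9 df = 0.038845.
Step 6: alpha = 0.1. reject H0.

rho = 0.6273, p = 0.038845, reject H0 at alpha = 0.1.


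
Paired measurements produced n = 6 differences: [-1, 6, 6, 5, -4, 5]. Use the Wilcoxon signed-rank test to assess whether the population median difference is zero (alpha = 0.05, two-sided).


Step 1: Drop any zero differences (none here) and take |d_i|.
|d| = [1, 6, 6, 5, 4, 5]
Step 2: Midrank |d_i| (ties get averaged ranks).
ranks: |1|->1, |6|->5.5, |6|->5.5, |5|->3.5, |4|->2, |5|->3.5
Step 3: Attach original signs; sum ranks with positive sign and with negative sign.
W+ = 5.5 + 5.5 + 3.5 + 3.5 = 18
W- = 1 + 2 = 3
(Check: W+ + W- = 21 should equal n(n+1)/2 = 21.)
Step 4: Test statistic W = min(W+, W-) = 3.
Step 5: Ties in |d|, so use the tie-corrected normal approximation.
        E[W] = n(n+1)/4 = 6*7/4 = 10.5.
        Tie groups: |d|=5 (t=2), |d|=6 (t=2); sum(t^3 - t) = 12.
        Var[W] = n(n+1)(2n+1)/24 - sum(t^3-t)/48 = 546/24 - 12/48 = 22.5.
        z = (W - E[W]) / sqrt(Var[W]) = (3 - 10.5) / 4.7434 = -1.5811.
        Two-sided p = 2*Phi(z) = 0.113846.
Step 6: alpha = 0.05. fail to reject H0.

W+ = 18, W- = 3, W = min = 3, p = 0.113846, fail to reject H0.


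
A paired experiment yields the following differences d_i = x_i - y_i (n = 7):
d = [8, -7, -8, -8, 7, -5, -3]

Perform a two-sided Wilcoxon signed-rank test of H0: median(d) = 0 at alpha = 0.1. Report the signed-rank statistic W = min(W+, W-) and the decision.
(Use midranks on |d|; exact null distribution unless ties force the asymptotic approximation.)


Step 1: Drop any zero differences (none here) and take |d_i|.
|d| = [8, 7, 8, 8, 7, 5, 3]
Step 2: Midrank |d_i| (ties get averaged ranks).
ranks: |8|->6, |7|->3.5, |8|->6, |8|->6, |7|->3.5, |5|->2, |3|->1
Step 3: Attach original signs; sum ranks with positive sign and with negative sign.
W+ = 6 + 3.5 = 9.5
W- = 3.5 + 6 + 6 + 2 + 1 = 18.5
(Check: W+ + W- = 28 should equal n(n+1)/2 = 28.)
Step 4: Test statistic W = min(W+, W-) = 9.5.
Step 5: Ties in |d|, so use the tie-corrected normal approximation.
        E[W] = n(n+1)/4 = 7*8/4 = 14.
        Tie groups: |d|=7 (t=2), |d|=8 (t=3); sum(t^3 - t) = 30.
        Var[W] = n(n+1)(2n+1)/24 - sum(t^3-t)/48 = 840/24 - 30/48 = 34.375.
        z = (W - E[W]) / sqrt(Var[W]) = (9.5 - 14) / 5.8630 = -0.7675.
        Two-sided p = 2*Phi(z) = 0.442771.
Step 6: alpha = 0.1. fail to reject H0.

W+ = 9.5, W- = 18.5, W = min = 9.5, p = 0.442771, fail to reject H0.


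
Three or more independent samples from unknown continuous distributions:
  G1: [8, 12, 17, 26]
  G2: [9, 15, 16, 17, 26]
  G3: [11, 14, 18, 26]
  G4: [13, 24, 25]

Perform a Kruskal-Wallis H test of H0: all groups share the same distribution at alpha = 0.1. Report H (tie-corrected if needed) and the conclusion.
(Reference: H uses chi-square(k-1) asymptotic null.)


Step 1: Combine all N = 16 observations and assign midranks.
sorted (value, group, rank): (8,G1,1), (9,G2,2), (11,G3,3), (12,G1,4), (13,G4,5), (14,G3,6), (15,G2,7), (16,G2,8), (17,G1,9.5), (17,G2,9.5), (18,G3,11), (24,G4,12), (25,G4,13), (26,G1,15), (26,G2,15), (26,G3,15)
Step 2: Sum ranks within each group.
R_1 = 29.5 (n_1 = 4)
R_2 = 41.5 (n_2 = 5)
R_3 = 35 (n_3 = 4)
R_4 = 30 (n_4 = 3)
Step 3: H = 12/(N(N+1)) * sum(R_i^2/n_i) - 3(N+1)
     = 12/(16*17) * (29.5^2/4 + 41.5^2/5 + 35^2/4 + 30^2/3) - 3*17
     = 0.044118 * 1168.26 - 51
     = 0.540993.
Step 4: Ties present; correction factor C = 1 - 30/(16^3 - 16) = 0.992647. Corrected H = 0.540993 / 0.992647 = 0.545000.
Step 5: Under H0, H ~ chi^2(3); p-value = 0.908900.
Step 6: alpha = 0.1. fail to reject H0.

H = 0.5450, df = 3, p = 0.908900, fail to reject H0.


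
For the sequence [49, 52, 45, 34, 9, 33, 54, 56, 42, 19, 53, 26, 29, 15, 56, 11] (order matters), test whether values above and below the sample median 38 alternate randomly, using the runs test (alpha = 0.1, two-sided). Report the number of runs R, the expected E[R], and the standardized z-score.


Step 1: Compute median = 38; label A = above, B = below.
Labels in order: AAABBBAAABABBBAB  (n_A = 8, n_B = 8)
Step 2: Count runs R = 8.
Step 3: Under H0 (random ordering), E[R] = 2*n_A*n_B/(n_A+n_B) + 1 = 2*8*8/16 + 1 = 9.0000.
        Var[R] = 2*n_A*n_B*(2*n_A*n_B - n_A - n_B) / ((n_A+n_B)^2 * (n_A+n_B-1)) = 14336/3840 = 3.7333.
        SD[R] = 1.9322.
Step 4: Continuity-corrected z = (R + 0.5 - E[R]) / SD[R] = (8 + 0.5 - 9.0000) / 1.9322 = -0.2588.
Step 5: Two-sided p-value via normal approximation = 2*(1 - Phi(|z|)) = 0.795809.
Step 6: alpha = 0.1. fail to reject H0.

R = 8, z = -0.2588, p = 0.795809, fail to reject H0.


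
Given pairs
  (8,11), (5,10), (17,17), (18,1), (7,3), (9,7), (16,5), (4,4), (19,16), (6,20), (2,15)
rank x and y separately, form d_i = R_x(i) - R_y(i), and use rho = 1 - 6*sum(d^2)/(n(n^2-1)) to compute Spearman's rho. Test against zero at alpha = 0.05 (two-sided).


Step 1: Rank x and y separately (midranks; no ties here).
rank(x): 8->6, 5->3, 17->9, 18->10, 7->5, 9->7, 16->8, 4->2, 19->11, 6->4, 2->1
rank(y): 11->7, 10->6, 17->10, 1->1, 3->2, 7->5, 5->4, 4->3, 16->9, 20->11, 15->8
Step 2: d_i = R_x(i) - R_y(i); compute d_i^2.
  (6-7)^2=1, (3-6)^2=9, (9-10)^2=1, (10-1)^2=81, (5-2)^2=9, (7-5)^2=4, (8-4)^2=16, (2-3)^2=1, (11-9)^2=4, (4-11)^2=49, (1-8)^2=49
sum(d^2) = 224.
Step 3: rho = 1 - 6*224 / (11*(11^2 - 1)) = 1 - 1344/1320 = -0.018182.
Step 4: Under H0, t = rho * sqrt((n-2)/(1-rho^2)) = -0.0546 ~ t(9).
Step 5: Two-sided p-value from the t-distribution with 9 df = 0.957685.
Step 6: alpha = 0.05. fail to reject H0.

rho = -0.0182, p = 0.957685, fail to reject H0 at alpha = 0.05.


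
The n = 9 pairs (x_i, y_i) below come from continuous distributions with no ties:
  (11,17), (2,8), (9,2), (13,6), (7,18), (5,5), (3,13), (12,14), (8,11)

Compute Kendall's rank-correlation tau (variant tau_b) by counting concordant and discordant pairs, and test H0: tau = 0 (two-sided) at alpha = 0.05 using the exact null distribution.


Step 1: Enumerate the 36 unordered pairs (i,j) with i<j and classify each by sign(x_j-x_i) * sign(y_j-y_i).
  (1,2):dx=-9,dy=-9->C; (1,3):dx=-2,dy=-15->C; (1,4):dx=+2,dy=-11->D; (1,5):dx=-4,dy=+1->D
  (1,6):dx=-6,dy=-12->C; (1,7):dx=-8,dy=-4->C; (1,8):dx=+1,dy=-3->D; (1,9):dx=-3,dy=-6->C
  (2,3):dx=+7,dy=-6->D; (2,4):dx=+11,dy=-2->D; (2,5):dx=+5,dy=+10->C; (2,6):dx=+3,dy=-3->D
  (2,7):dx=+1,dy=+5->C; (2,8):dx=+10,dy=+6->C; (2,9):dx=+6,dy=+3->C; (3,4):dx=+4,dy=+4->C
  (3,5):dx=-2,dy=+16->D; (3,6):dx=-4,dy=+3->D; (3,7):dx=-6,dy=+11->D; (3,8):dx=+3,dy=+12->C
  (3,9):dx=-1,dy=+9->D; (4,5):dx=-6,dy=+12->D; (4,6):dx=-8,dy=-1->C; (4,7):dx=-10,dy=+7->D
  (4,8):dx=-1,dy=+8->D; (4,9):dx=-5,dy=+5->D; (5,6):dx=-2,dy=-13->C; (5,7):dx=-4,dy=-5->C
  (5,8):dx=+5,dy=-4->D; (5,9):dx=+1,dy=-7->D; (6,7):dx=-2,dy=+8->D; (6,8):dx=+7,dy=+9->C
  (6,9):dx=+3,dy=+6->C; (7,8):dx=+9,dy=+1->C; (7,9):dx=+5,dy=-2->D; (8,9):dx=-4,dy=-3->C
Step 2: C = 18, D = 18, total pairs = 36.
Step 3: tau = (C - D)/(n(n-1)/2) = (18 - 18)/36 = 0.000000.
Step 4: Exact two-sided p-value (enumerate n! = 362880 permutations of y under H0): p = 1.000000.
Step 5: alpha = 0.05. fail to reject H0.

tau_b = 0.0000 (C=18, D=18), p = 1.000000, fail to reject H0.


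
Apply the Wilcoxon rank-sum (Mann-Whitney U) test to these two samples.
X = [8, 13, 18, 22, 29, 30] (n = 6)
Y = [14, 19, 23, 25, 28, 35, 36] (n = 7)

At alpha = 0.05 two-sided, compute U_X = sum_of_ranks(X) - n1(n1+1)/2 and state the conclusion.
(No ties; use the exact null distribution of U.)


Step 1: Combine and sort all 13 observations; assign midranks.
sorted (value, group): (8,X), (13,X), (14,Y), (18,X), (19,Y), (22,X), (23,Y), (25,Y), (28,Y), (29,X), (30,X), (35,Y), (36,Y)
ranks: 8->1, 13->2, 14->3, 18->4, 19->5, 22->6, 23->7, 25->8, 28->9, 29->10, 30->11, 35->12, 36->13
Step 2: Rank sum for X: R1 = 1 + 2 + 4 + 6 + 10 + 11 = 34.
Step 3: U_X = R1 - n1(n1+1)/2 = 34 - 6*7/2 = 34 - 21 = 13.
       U_Y = n1*n2 - U_X = 42 - 13 = 29.
Step 4: No ties, so the exact null distribution of U (based on enumerating the C(13,6) = 1716 equally likely rank assignments) gives the two-sided p-value.
Step 5: p-value = 0.294872; compare to alpha = 0.05. fail to reject H0.

U_X = 13, p = 0.294872, fail to reject H0 at alpha = 0.05.


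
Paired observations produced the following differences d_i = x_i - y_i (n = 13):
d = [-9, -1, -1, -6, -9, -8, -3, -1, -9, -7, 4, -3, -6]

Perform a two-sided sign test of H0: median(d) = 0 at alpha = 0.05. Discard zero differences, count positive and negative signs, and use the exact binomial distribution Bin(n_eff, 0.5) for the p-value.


Step 1: Discard zero differences. Original n = 13; n_eff = number of nonzero differences = 13.
Nonzero differences (with sign): -9, -1, -1, -6, -9, -8, -3, -1, -9, -7, +4, -3, -6
Step 2: Count signs: positive = 1, negative = 12.
Step 3: Under H0: P(positive) = 0.5, so the number of positives S ~ Bin(13, 0.5).
Step 4: Two-sided exact p-value = sum of Bin(13,0.5) probabilities at or below the observed probability = 0.003418.
Step 5: alpha = 0.05. reject H0.

n_eff = 13, pos = 1, neg = 12, p = 0.003418, reject H0.


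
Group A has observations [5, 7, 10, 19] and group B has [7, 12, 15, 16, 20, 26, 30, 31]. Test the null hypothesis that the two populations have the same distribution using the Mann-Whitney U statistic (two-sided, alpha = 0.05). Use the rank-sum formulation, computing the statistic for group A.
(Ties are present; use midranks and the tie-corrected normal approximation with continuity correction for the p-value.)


Step 1: Combine and sort all 12 observations; assign midranks.
sorted (value, group): (5,X), (7,X), (7,Y), (10,X), (12,Y), (15,Y), (16,Y), (19,X), (20,Y), (26,Y), (30,Y), (31,Y)
ranks: 5->1, 7->2.5, 7->2.5, 10->4, 12->5, 15->6, 16->7, 19->8, 20->9, 26->10, 30->11, 31->12
Step 2: Rank sum for X: R1 = 1 + 2.5 + 4 + 8 = 15.5.
Step 3: U_X = R1 - n1(n1+1)/2 = 15.5 - 4*5/2 = 15.5 - 10 = 5.5.
       U_Y = n1*n2 - U_X = 32 - 5.5 = 26.5.
Step 4: Ties are present, so use the tie-corrected normal approximation (with continuity correction) for the p-value.
Step 5: p-value = 0.088869; compare to alpha = 0.05. fail to reject H0.

U_X = 5.5, p = 0.088869, fail to reject H0 at alpha = 0.05.


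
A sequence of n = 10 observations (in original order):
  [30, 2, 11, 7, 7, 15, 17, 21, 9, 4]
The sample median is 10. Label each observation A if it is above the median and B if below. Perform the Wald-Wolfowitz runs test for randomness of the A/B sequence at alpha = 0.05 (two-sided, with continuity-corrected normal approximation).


Step 1: Compute median = 10; label A = above, B = below.
Labels in order: ABABBAAABB  (n_A = 5, n_B = 5)
Step 2: Count runs R = 6.
Step 3: Under H0 (random ordering), E[R] = 2*n_A*n_B/(n_A+n_B) + 1 = 2*5*5/10 + 1 = 6.0000.
        Var[R] = 2*n_A*n_B*(2*n_A*n_B - n_A - n_B) / ((n_A+n_B)^2 * (n_A+n_B-1)) = 2000/900 = 2.2222.
        SD[R] = 1.4907.
Step 4: R = E[R], so z = 0 with no continuity correction.
Step 5: Two-sided p-value via normal approximation = 2*(1 - Phi(|z|)) = 1.000000.
Step 6: alpha = 0.05. fail to reject H0.

R = 6, z = 0.0000, p = 1.000000, fail to reject H0.


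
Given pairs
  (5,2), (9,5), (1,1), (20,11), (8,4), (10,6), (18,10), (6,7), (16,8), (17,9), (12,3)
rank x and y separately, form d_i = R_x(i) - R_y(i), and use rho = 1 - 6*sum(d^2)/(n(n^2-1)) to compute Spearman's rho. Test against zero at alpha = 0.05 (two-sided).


Step 1: Rank x and y separately (midranks; no ties here).
rank(x): 5->2, 9->5, 1->1, 20->11, 8->4, 10->6, 18->10, 6->3, 16->8, 17->9, 12->7
rank(y): 2->2, 5->5, 1->1, 11->11, 4->4, 6->6, 10->10, 7->7, 8->8, 9->9, 3->3
Step 2: d_i = R_x(i) - R_y(i); compute d_i^2.
  (2-2)^2=0, (5-5)^2=0, (1-1)^2=0, (11-11)^2=0, (4-4)^2=0, (6-6)^2=0, (10-10)^2=0, (3-7)^2=16, (8-8)^2=0, (9-9)^2=0, (7-3)^2=16
sum(d^2) = 32.
Step 3: rho = 1 - 6*32 / (11*(11^2 - 1)) = 1 - 192/1320 = 0.854545.
Step 4: Under H0, t = rho * sqrt((n-2)/(1-rho^2)) = 4.9360 ~ t(9).
Step 5: Two-sided p-value from the t-distribution with 9 df = 0.000807.
Step 6: alpha = 0.05. reject H0.

rho = 0.8545, p = 0.000807, reject H0 at alpha = 0.05.


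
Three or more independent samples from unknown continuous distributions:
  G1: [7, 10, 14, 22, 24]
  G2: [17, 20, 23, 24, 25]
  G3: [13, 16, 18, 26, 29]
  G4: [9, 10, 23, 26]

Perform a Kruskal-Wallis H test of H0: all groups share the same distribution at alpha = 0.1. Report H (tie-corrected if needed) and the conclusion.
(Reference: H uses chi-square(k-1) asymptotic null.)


Step 1: Combine all N = 19 observations and assign midranks.
sorted (value, group, rank): (7,G1,1), (9,G4,2), (10,G1,3.5), (10,G4,3.5), (13,G3,5), (14,G1,6), (16,G3,7), (17,G2,8), (18,G3,9), (20,G2,10), (22,G1,11), (23,G2,12.5), (23,G4,12.5), (24,G1,14.5), (24,G2,14.5), (25,G2,16), (26,G3,17.5), (26,G4,17.5), (29,G3,19)
Step 2: Sum ranks within each group.
R_1 = 36 (n_1 = 5)
R_2 = 61 (n_2 = 5)
R_3 = 57.5 (n_3 = 5)
R_4 = 35.5 (n_4 = 4)
Step 3: H = 12/(N(N+1)) * sum(R_i^2/n_i) - 3(N+1)
     = 12/(19*20) * (36^2/5 + 61^2/5 + 57.5^2/5 + 35.5^2/4) - 3*20
     = 0.031579 * 1979.71 - 60
     = 2.517237.
Step 4: Ties present; correction factor C = 1 - 24/(19^3 - 19) = 0.996491. Corrected H = 2.517237 / 0.996491 = 2.526100.
Step 5: Under H0, H ~ chi^2(3); p-value = 0.470593.
Step 6: alpha = 0.1. fail to reject H0.

H = 2.5261, df = 3, p = 0.470593, fail to reject H0.


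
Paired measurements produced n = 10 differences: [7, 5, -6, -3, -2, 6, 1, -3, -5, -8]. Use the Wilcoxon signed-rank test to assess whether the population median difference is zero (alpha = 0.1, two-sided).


Step 1: Drop any zero differences (none here) and take |d_i|.
|d| = [7, 5, 6, 3, 2, 6, 1, 3, 5, 8]
Step 2: Midrank |d_i| (ties get averaged ranks).
ranks: |7|->9, |5|->5.5, |6|->7.5, |3|->3.5, |2|->2, |6|->7.5, |1|->1, |3|->3.5, |5|->5.5, |8|->10
Step 3: Attach original signs; sum ranks with positive sign and with negative sign.
W+ = 9 + 5.5 + 7.5 + 1 = 23
W- = 7.5 + 3.5 + 2 + 3.5 + 5.5 + 10 = 32
(Check: W+ + W- = 55 should equal n(n+1)/2 = 55.)
Step 4: Test statistic W = min(W+, W-) = 23.
Step 5: Ties in |d|, so use the tie-corrected normal approximation.
        E[W] = n(n+1)/4 = 10*11/4 = 27.5.
        Tie groups: |d|=3 (t=2), |d|=5 (t=2), |d|=6 (t=2); sum(t^3 - t) = 18.
        Var[W] = n(n+1)(2n+1)/24 - sum(t^3-t)/48 = 2310/24 - 18/48 = 95.875.
        z = (W - E[W]) / sqrt(Var[W]) = (23 - 27.5) / 9.7916 = -0.4596.
        Two-sided p = 2*Phi(z) = 0.645819.
Step 6: alpha = 0.1. fail to reject H0.

W+ = 23, W- = 32, W = min = 23, p = 0.645819, fail to reject H0.


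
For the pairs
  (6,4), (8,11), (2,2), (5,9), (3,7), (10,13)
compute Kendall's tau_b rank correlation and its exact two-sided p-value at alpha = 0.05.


Step 1: Enumerate the 15 unordered pairs (i,j) with i<j and classify each by sign(x_j-x_i) * sign(y_j-y_i).
  (1,2):dx=+2,dy=+7->C; (1,3):dx=-4,dy=-2->C; (1,4):dx=-1,dy=+5->D; (1,5):dx=-3,dy=+3->D
  (1,6):dx=+4,dy=+9->C; (2,3):dx=-6,dy=-9->C; (2,4):dx=-3,dy=-2->C; (2,5):dx=-5,dy=-4->C
  (2,6):dx=+2,dy=+2->C; (3,4):dx=+3,dy=+7->C; (3,5):dx=+1,dy=+5->C; (3,6):dx=+8,dy=+11->C
  (4,5):dx=-2,dy=-2->C; (4,6):dx=+5,dy=+4->C; (5,6):dx=+7,dy=+6->C
Step 2: C = 13, D = 2, total pairs = 15.
Step 3: tau = (C - D)/(n(n-1)/2) = (13 - 2)/15 = 0.733333.
Step 4: Exact two-sided p-value (enumerate n! = 720 permutations of y under H0): p = 0.055556.
Step 5: alpha = 0.05. fail to reject H0.

tau_b = 0.7333 (C=13, D=2), p = 0.055556, fail to reject H0.


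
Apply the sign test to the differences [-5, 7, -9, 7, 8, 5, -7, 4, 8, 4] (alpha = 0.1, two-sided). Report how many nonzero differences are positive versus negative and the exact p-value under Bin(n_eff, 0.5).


Step 1: Discard zero differences. Original n = 10; n_eff = number of nonzero differences = 10.
Nonzero differences (with sign): -5, +7, -9, +7, +8, +5, -7, +4, +8, +4
Step 2: Count signs: positive = 7, negative = 3.
Step 3: Under H0: P(positive) = 0.5, so the number of positives S ~ Bin(10, 0.5).
Step 4: Two-sided exact p-value = sum of Bin(10,0.5) probabilities at or below the observed probability = 0.343750.
Step 5: alpha = 0.1. fail to reject H0.

n_eff = 10, pos = 7, neg = 3, p = 0.343750, fail to reject H0.


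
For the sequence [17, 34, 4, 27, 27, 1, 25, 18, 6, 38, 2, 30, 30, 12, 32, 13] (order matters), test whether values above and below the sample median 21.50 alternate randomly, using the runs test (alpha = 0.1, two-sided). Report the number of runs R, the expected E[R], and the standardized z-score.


Step 1: Compute median = 21.50; label A = above, B = below.
Labels in order: BABAABABBABAABAB  (n_A = 8, n_B = 8)
Step 2: Count runs R = 13.
Step 3: Under H0 (random ordering), E[R] = 2*n_A*n_B/(n_A+n_B) + 1 = 2*8*8/16 + 1 = 9.0000.
        Var[R] = 2*n_A*n_B*(2*n_A*n_B - n_A - n_B) / ((n_A+n_B)^2 * (n_A+n_B-1)) = 14336/3840 = 3.7333.
        SD[R] = 1.9322.
Step 4: Continuity-corrected z = (R - 0.5 - E[R]) / SD[R] = (13 - 0.5 - 9.0000) / 1.9322 = 1.8114.
Step 5: Two-sided p-value via normal approximation = 2*(1 - Phi(|z|)) = 0.070076.
Step 6: alpha = 0.1. reject H0.

R = 13, z = 1.8114, p = 0.070076, reject H0.


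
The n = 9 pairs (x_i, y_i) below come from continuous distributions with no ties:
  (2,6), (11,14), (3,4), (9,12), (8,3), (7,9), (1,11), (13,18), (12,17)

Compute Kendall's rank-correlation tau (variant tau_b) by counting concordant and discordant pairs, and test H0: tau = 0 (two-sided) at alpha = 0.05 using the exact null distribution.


Step 1: Enumerate the 36 unordered pairs (i,j) with i<j and classify each by sign(x_j-x_i) * sign(y_j-y_i).
  (1,2):dx=+9,dy=+8->C; (1,3):dx=+1,dy=-2->D; (1,4):dx=+7,dy=+6->C; (1,5):dx=+6,dy=-3->D
  (1,6):dx=+5,dy=+3->C; (1,7):dx=-1,dy=+5->D; (1,8):dx=+11,dy=+12->C; (1,9):dx=+10,dy=+11->C
  (2,3):dx=-8,dy=-10->C; (2,4):dx=-2,dy=-2->C; (2,5):dx=-3,dy=-11->C; (2,6):dx=-4,dy=-5->C
  (2,7):dx=-10,dy=-3->C; (2,8):dx=+2,dy=+4->C; (2,9):dx=+1,dy=+3->C; (3,4):dx=+6,dy=+8->C
  (3,5):dx=+5,dy=-1->D; (3,6):dx=+4,dy=+5->C; (3,7):dx=-2,dy=+7->D; (3,8):dx=+10,dy=+14->C
  (3,9):dx=+9,dy=+13->C; (4,5):dx=-1,dy=-9->C; (4,6):dx=-2,dy=-3->C; (4,7):dx=-8,dy=-1->C
  (4,8):dx=+4,dy=+6->C; (4,9):dx=+3,dy=+5->C; (5,6):dx=-1,dy=+6->D; (5,7):dx=-7,dy=+8->D
  (5,8):dx=+5,dy=+15->C; (5,9):dx=+4,dy=+14->C; (6,7):dx=-6,dy=+2->D; (6,8):dx=+6,dy=+9->C
  (6,9):dx=+5,dy=+8->C; (7,8):dx=+12,dy=+7->C; (7,9):dx=+11,dy=+6->C; (8,9):dx=-1,dy=-1->C
Step 2: C = 28, D = 8, total pairs = 36.
Step 3: tau = (C - D)/(n(n-1)/2) = (28 - 8)/36 = 0.555556.
Step 4: Exact two-sided p-value (enumerate n! = 362880 permutations of y under H0): p = 0.044615.
Step 5: alpha = 0.05. reject H0.

tau_b = 0.5556 (C=28, D=8), p = 0.044615, reject H0.


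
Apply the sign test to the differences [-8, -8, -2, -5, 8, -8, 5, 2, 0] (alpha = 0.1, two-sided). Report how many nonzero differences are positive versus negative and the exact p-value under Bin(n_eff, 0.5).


Step 1: Discard zero differences. Original n = 9; n_eff = number of nonzero differences = 8.
Nonzero differences (with sign): -8, -8, -2, -5, +8, -8, +5, +2
Step 2: Count signs: positive = 3, negative = 5.
Step 3: Under H0: P(positive) = 0.5, so the number of positives S ~ Bin(8, 0.5).
Step 4: Two-sided exact p-value = sum of Bin(8,0.5) probabilities at or below the observed probability = 0.726562.
Step 5: alpha = 0.1. fail to reject H0.

n_eff = 8, pos = 3, neg = 5, p = 0.726562, fail to reject H0.


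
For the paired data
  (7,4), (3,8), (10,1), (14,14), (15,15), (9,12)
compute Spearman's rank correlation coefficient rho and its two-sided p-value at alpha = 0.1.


Step 1: Rank x and y separately (midranks; no ties here).
rank(x): 7->2, 3->1, 10->4, 14->5, 15->6, 9->3
rank(y): 4->2, 8->3, 1->1, 14->5, 15->6, 12->4
Step 2: d_i = R_x(i) - R_y(i); compute d_i^2.
  (2-2)^2=0, (1-3)^2=4, (4-1)^2=9, (5-5)^2=0, (6-6)^2=0, (3-4)^2=1
sum(d^2) = 14.
Step 3: rho = 1 - 6*14 / (6*(6^2 - 1)) = 1 - 84/210 = 0.600000.
Step 4: Under H0, t = rho * sqrt((n-2)/(1-rho^2)) = 1.5000 ~ t(4).
Step 5: Two-sided p-value from the t-distribution with 4 df = 0.208000.
Step 6: alpha = 0.1. fail to reject H0.

rho = 0.6000, p = 0.208000, fail to reject H0 at alpha = 0.1.


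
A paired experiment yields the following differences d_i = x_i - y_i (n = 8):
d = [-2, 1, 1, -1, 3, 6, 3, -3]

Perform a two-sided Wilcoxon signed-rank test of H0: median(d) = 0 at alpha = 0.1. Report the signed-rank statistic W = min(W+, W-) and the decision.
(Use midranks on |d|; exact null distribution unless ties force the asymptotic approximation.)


Step 1: Drop any zero differences (none here) and take |d_i|.
|d| = [2, 1, 1, 1, 3, 6, 3, 3]
Step 2: Midrank |d_i| (ties get averaged ranks).
ranks: |2|->4, |1|->2, |1|->2, |1|->2, |3|->6, |6|->8, |3|->6, |3|->6
Step 3: Attach original signs; sum ranks with positive sign and with negative sign.
W+ = 2 + 2 + 6 + 8 + 6 = 24
W- = 4 + 2 + 6 = 12
(Check: W+ + W- = 36 should equal n(n+1)/2 = 36.)
Step 4: Test statistic W = min(W+, W-) = 12.
Step 5: Ties in |d|, so use the tie-corrected normal approximation.
        E[W] = n(n+1)/4 = 8*9/4 = 18.
        Tie groups: |d|=1 (t=3), |d|=3 (t=3); sum(t^3 - t) = 48.
        Var[W] = n(n+1)(2n+1)/24 - sum(t^3-t)/48 = 1224/24 - 48/48 = 50.
        z = (W - E[W]) / sqrt(Var[W]) = (12 - 18) / 7.0711 = -0.8485.
        Two-sided p = 2*Phi(z) = 0.396144.
Step 6: alpha = 0.1. fail to reject H0.

W+ = 24, W- = 12, W = min = 12, p = 0.396144, fail to reject H0.


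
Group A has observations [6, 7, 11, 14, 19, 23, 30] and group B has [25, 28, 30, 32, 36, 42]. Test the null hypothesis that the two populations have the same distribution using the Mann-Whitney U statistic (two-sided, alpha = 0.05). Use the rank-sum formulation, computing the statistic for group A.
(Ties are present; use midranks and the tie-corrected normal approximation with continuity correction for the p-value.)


Step 1: Combine and sort all 13 observations; assign midranks.
sorted (value, group): (6,X), (7,X), (11,X), (14,X), (19,X), (23,X), (25,Y), (28,Y), (30,X), (30,Y), (32,Y), (36,Y), (42,Y)
ranks: 6->1, 7->2, 11->3, 14->4, 19->5, 23->6, 25->7, 28->8, 30->9.5, 30->9.5, 32->11, 36->12, 42->13
Step 2: Rank sum for X: R1 = 1 + 2 + 3 + 4 + 5 + 6 + 9.5 = 30.5.
Step 3: U_X = R1 - n1(n1+1)/2 = 30.5 - 7*8/2 = 30.5 - 28 = 2.5.
       U_Y = n1*n2 - U_X = 42 - 2.5 = 39.5.
Step 4: Ties are present, so use the tie-corrected normal approximation (with continuity correction) for the p-value.
Step 5: p-value = 0.010025; compare to alpha = 0.05. reject H0.

U_X = 2.5, p = 0.010025, reject H0 at alpha = 0.05.


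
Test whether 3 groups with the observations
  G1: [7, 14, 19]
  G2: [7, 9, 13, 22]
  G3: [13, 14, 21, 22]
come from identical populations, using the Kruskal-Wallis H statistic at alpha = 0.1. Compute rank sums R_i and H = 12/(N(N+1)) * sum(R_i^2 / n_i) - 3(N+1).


Step 1: Combine all N = 11 observations and assign midranks.
sorted (value, group, rank): (7,G1,1.5), (7,G2,1.5), (9,G2,3), (13,G2,4.5), (13,G3,4.5), (14,G1,6.5), (14,G3,6.5), (19,G1,8), (21,G3,9), (22,G2,10.5), (22,G3,10.5)
Step 2: Sum ranks within each group.
R_1 = 16 (n_1 = 3)
R_2 = 19.5 (n_2 = 4)
R_3 = 30.5 (n_3 = 4)
Step 3: H = 12/(N(N+1)) * sum(R_i^2/n_i) - 3(N+1)
     = 12/(11*12) * (16^2/3 + 19.5^2/4 + 30.5^2/4) - 3*12
     = 0.090909 * 412.958 - 36
     = 1.541667.
Step 4: Ties present; correction factor C = 1 - 24/(11^3 - 11) = 0.981818. Corrected H = 1.541667 / 0.981818 = 1.570216.
Step 5: Under H0, H ~ chi^2(2); p-value = 0.456070.
Step 6: alpha = 0.1. fail to reject H0.

H = 1.5702, df = 2, p = 0.456070, fail to reject H0.


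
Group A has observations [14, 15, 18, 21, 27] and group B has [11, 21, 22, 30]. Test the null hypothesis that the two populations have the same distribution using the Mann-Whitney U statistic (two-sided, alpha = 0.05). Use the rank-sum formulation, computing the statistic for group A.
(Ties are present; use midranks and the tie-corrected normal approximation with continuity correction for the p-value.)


Step 1: Combine and sort all 9 observations; assign midranks.
sorted (value, group): (11,Y), (14,X), (15,X), (18,X), (21,X), (21,Y), (22,Y), (27,X), (30,Y)
ranks: 11->1, 14->2, 15->3, 18->4, 21->5.5, 21->5.5, 22->7, 27->8, 30->9
Step 2: Rank sum for X: R1 = 2 + 3 + 4 + 5.5 + 8 = 22.5.
Step 3: U_X = R1 - n1(n1+1)/2 = 22.5 - 5*6/2 = 22.5 - 15 = 7.5.
       U_Y = n1*n2 - U_X = 20 - 7.5 = 12.5.
Step 4: Ties are present, so use the tie-corrected normal approximation (with continuity correction) for the p-value.
Step 5: p-value = 0.622753; compare to alpha = 0.05. fail to reject H0.

U_X = 7.5, p = 0.622753, fail to reject H0 at alpha = 0.05.


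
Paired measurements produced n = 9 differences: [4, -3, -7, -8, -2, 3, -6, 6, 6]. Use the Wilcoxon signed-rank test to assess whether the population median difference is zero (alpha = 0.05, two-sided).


Step 1: Drop any zero differences (none here) and take |d_i|.
|d| = [4, 3, 7, 8, 2, 3, 6, 6, 6]
Step 2: Midrank |d_i| (ties get averaged ranks).
ranks: |4|->4, |3|->2.5, |7|->8, |8|->9, |2|->1, |3|->2.5, |6|->6, |6|->6, |6|->6
Step 3: Attach original signs; sum ranks with positive sign and with negative sign.
W+ = 4 + 2.5 + 6 + 6 = 18.5
W- = 2.5 + 8 + 9 + 1 + 6 = 26.5
(Check: W+ + W- = 45 should equal n(n+1)/2 = 45.)
Step 4: Test statistic W = min(W+, W-) = 18.5.
Step 5: Ties in |d|, so use the tie-corrected normal approximation.
        E[W] = n(n+1)/4 = 9*10/4 = 22.5.
        Tie groups: |d|=3 (t=2), |d|=6 (t=3); sum(t^3 - t) = 30.
        Var[W] = n(n+1)(2n+1)/24 - sum(t^3-t)/48 = 1710/24 - 30/48 = 70.625.
        z = (W - E[W]) / sqrt(Var[W]) = (18.5 - 22.5) / 8.4039 = -0.4760.
        Two-sided p = 2*Phi(z) = 0.634095.
Step 6: alpha = 0.05. fail to reject H0.

W+ = 18.5, W- = 26.5, W = min = 18.5, p = 0.634095, fail to reject H0.


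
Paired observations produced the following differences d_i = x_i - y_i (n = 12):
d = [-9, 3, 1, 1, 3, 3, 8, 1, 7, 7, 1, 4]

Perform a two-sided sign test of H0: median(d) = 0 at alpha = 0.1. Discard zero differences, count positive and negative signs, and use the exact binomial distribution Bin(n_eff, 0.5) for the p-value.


Step 1: Discard zero differences. Original n = 12; n_eff = number of nonzero differences = 12.
Nonzero differences (with sign): -9, +3, +1, +1, +3, +3, +8, +1, +7, +7, +1, +4
Step 2: Count signs: positive = 11, negative = 1.
Step 3: Under H0: P(positive) = 0.5, so the number of positives S ~ Bin(12, 0.5).
Step 4: Two-sided exact p-value = sum of Bin(12,0.5) probabilities at or below the observed probability = 0.006348.
Step 5: alpha = 0.1. reject H0.

n_eff = 12, pos = 11, neg = 1, p = 0.006348, reject H0.


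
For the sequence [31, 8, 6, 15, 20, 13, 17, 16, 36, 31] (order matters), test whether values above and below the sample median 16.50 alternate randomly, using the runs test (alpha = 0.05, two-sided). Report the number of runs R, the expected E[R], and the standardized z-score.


Step 1: Compute median = 16.50; label A = above, B = below.
Labels in order: ABBBABABAA  (n_A = 5, n_B = 5)
Step 2: Count runs R = 7.
Step 3: Under H0 (random ordering), E[R] = 2*n_A*n_B/(n_A+n_B) + 1 = 2*5*5/10 + 1 = 6.0000.
        Var[R] = 2*n_A*n_B*(2*n_A*n_B - n_A - n_B) / ((n_A+n_B)^2 * (n_A+n_B-1)) = 2000/900 = 2.2222.
        SD[R] = 1.4907.
Step 4: Continuity-corrected z = (R - 0.5 - E[R]) / SD[R] = (7 - 0.5 - 6.0000) / 1.4907 = 0.3354.
Step 5: Two-sided p-value via normal approximation = 2*(1 - Phi(|z|)) = 0.737316.
Step 6: alpha = 0.05. fail to reject H0.

R = 7, z = 0.3354, p = 0.737316, fail to reject H0.


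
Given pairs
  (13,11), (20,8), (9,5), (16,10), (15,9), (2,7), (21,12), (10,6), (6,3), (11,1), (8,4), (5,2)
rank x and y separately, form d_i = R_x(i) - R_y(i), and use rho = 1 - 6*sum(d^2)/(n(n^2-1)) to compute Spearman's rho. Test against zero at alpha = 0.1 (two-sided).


Step 1: Rank x and y separately (midranks; no ties here).
rank(x): 13->8, 20->11, 9->5, 16->10, 15->9, 2->1, 21->12, 10->6, 6->3, 11->7, 8->4, 5->2
rank(y): 11->11, 8->8, 5->5, 10->10, 9->9, 7->7, 12->12, 6->6, 3->3, 1->1, 4->4, 2->2
Step 2: d_i = R_x(i) - R_y(i); compute d_i^2.
  (8-11)^2=9, (11-8)^2=9, (5-5)^2=0, (10-10)^2=0, (9-9)^2=0, (1-7)^2=36, (12-12)^2=0, (6-6)^2=0, (3-3)^2=0, (7-1)^2=36, (4-4)^2=0, (2-2)^2=0
sum(d^2) = 90.
Step 3: rho = 1 - 6*90 / (12*(12^2 - 1)) = 1 - 540/1716 = 0.685315.
Step 4: Under H0, t = rho * sqrt((n-2)/(1-rho^2)) = 2.9759 ~ t(10).
Step 5: Two-sided p-value from the t-distribution with 10 df = 0.013906.
Step 6: alpha = 0.1. reject H0.

rho = 0.6853, p = 0.013906, reject H0 at alpha = 0.1.


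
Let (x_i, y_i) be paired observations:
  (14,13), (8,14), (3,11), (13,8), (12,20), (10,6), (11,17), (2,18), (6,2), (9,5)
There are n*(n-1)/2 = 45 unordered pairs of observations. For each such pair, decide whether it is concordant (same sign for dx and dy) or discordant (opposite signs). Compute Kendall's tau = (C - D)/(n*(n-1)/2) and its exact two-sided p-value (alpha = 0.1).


Step 1: Enumerate the 45 unordered pairs (i,j) with i<j and classify each by sign(x_j-x_i) * sign(y_j-y_i).
  (1,2):dx=-6,dy=+1->D; (1,3):dx=-11,dy=-2->C; (1,4):dx=-1,dy=-5->C; (1,5):dx=-2,dy=+7->D
  (1,6):dx=-4,dy=-7->C; (1,7):dx=-3,dy=+4->D; (1,8):dx=-12,dy=+5->D; (1,9):dx=-8,dy=-11->C
  (1,10):dx=-5,dy=-8->C; (2,3):dx=-5,dy=-3->C; (2,4):dx=+5,dy=-6->D; (2,5):dx=+4,dy=+6->C
  (2,6):dx=+2,dy=-8->D; (2,7):dx=+3,dy=+3->C; (2,8):dx=-6,dy=+4->D; (2,9):dx=-2,dy=-12->C
  (2,10):dx=+1,dy=-9->D; (3,4):dx=+10,dy=-3->D; (3,5):dx=+9,dy=+9->C; (3,6):dx=+7,dy=-5->D
  (3,7):dx=+8,dy=+6->C; (3,8):dx=-1,dy=+7->D; (3,9):dx=+3,dy=-9->D; (3,10):dx=+6,dy=-6->D
  (4,5):dx=-1,dy=+12->D; (4,6):dx=-3,dy=-2->C; (4,7):dx=-2,dy=+9->D; (4,8):dx=-11,dy=+10->D
  (4,9):dx=-7,dy=-6->C; (4,10):dx=-4,dy=-3->C; (5,6):dx=-2,dy=-14->C; (5,7):dx=-1,dy=-3->C
  (5,8):dx=-10,dy=-2->C; (5,9):dx=-6,dy=-18->C; (5,10):dx=-3,dy=-15->C; (6,7):dx=+1,dy=+11->C
  (6,8):dx=-8,dy=+12->D; (6,9):dx=-4,dy=-4->C; (6,10):dx=-1,dy=-1->C; (7,8):dx=-9,dy=+1->D
  (7,9):dx=-5,dy=-15->C; (7,10):dx=-2,dy=-12->C; (8,9):dx=+4,dy=-16->D; (8,10):dx=+7,dy=-13->D
  (9,10):dx=+3,dy=+3->C
Step 2: C = 25, D = 20, total pairs = 45.
Step 3: tau = (C - D)/(n(n-1)/2) = (25 - 20)/45 = 0.111111.
Step 4: Exact two-sided p-value (enumerate n! = 3628800 permutations of y under H0): p = 0.727490.
Step 5: alpha = 0.1. fail to reject H0.

tau_b = 0.1111 (C=25, D=20), p = 0.727490, fail to reject H0.


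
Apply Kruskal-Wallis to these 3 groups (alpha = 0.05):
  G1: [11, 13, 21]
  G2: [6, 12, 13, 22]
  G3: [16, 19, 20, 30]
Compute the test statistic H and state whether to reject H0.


Step 1: Combine all N = 11 observations and assign midranks.
sorted (value, group, rank): (6,G2,1), (11,G1,2), (12,G2,3), (13,G1,4.5), (13,G2,4.5), (16,G3,6), (19,G3,7), (20,G3,8), (21,G1,9), (22,G2,10), (30,G3,11)
Step 2: Sum ranks within each group.
R_1 = 15.5 (n_1 = 3)
R_2 = 18.5 (n_2 = 4)
R_3 = 32 (n_3 = 4)
Step 3: H = 12/(N(N+1)) * sum(R_i^2/n_i) - 3(N+1)
     = 12/(11*12) * (15.5^2/3 + 18.5^2/4 + 32^2/4) - 3*12
     = 0.090909 * 421.646 - 36
     = 2.331439.
Step 4: Ties present; correction factor C = 1 - 6/(11^3 - 11) = 0.995455. Corrected H = 2.331439 / 0.995455 = 2.342085.
Step 5: Under H0, H ~ chi^2(2); p-value = 0.310044.
Step 6: alpha = 0.05. fail to reject H0.

H = 2.3421, df = 2, p = 0.310044, fail to reject H0.


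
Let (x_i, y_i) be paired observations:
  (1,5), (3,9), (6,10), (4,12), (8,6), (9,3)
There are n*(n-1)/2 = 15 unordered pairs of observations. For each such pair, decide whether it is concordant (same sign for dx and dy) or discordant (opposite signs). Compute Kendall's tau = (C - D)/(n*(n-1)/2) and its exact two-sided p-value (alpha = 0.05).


Step 1: Enumerate the 15 unordered pairs (i,j) with i<j and classify each by sign(x_j-x_i) * sign(y_j-y_i).
  (1,2):dx=+2,dy=+4->C; (1,3):dx=+5,dy=+5->C; (1,4):dx=+3,dy=+7->C; (1,5):dx=+7,dy=+1->C
  (1,6):dx=+8,dy=-2->D; (2,3):dx=+3,dy=+1->C; (2,4):dx=+1,dy=+3->C; (2,5):dx=+5,dy=-3->D
  (2,6):dx=+6,dy=-6->D; (3,4):dx=-2,dy=+2->D; (3,5):dx=+2,dy=-4->D; (3,6):dx=+3,dy=-7->D
  (4,5):dx=+4,dy=-6->D; (4,6):dx=+5,dy=-9->D; (5,6):dx=+1,dy=-3->D
Step 2: C = 6, D = 9, total pairs = 15.
Step 3: tau = (C - D)/(n(n-1)/2) = (6 - 9)/15 = -0.200000.
Step 4: Exact two-sided p-value (enumerate n! = 720 permutations of y under H0): p = 0.719444.
Step 5: alpha = 0.05. fail to reject H0.

tau_b = -0.2000 (C=6, D=9), p = 0.719444, fail to reject H0.


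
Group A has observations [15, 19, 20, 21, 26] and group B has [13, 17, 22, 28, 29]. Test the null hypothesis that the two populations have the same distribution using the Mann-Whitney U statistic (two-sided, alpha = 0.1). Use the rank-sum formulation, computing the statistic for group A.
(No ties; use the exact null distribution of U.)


Step 1: Combine and sort all 10 observations; assign midranks.
sorted (value, group): (13,Y), (15,X), (17,Y), (19,X), (20,X), (21,X), (22,Y), (26,X), (28,Y), (29,Y)
ranks: 13->1, 15->2, 17->3, 19->4, 20->5, 21->6, 22->7, 26->8, 28->9, 29->10
Step 2: Rank sum for X: R1 = 2 + 4 + 5 + 6 + 8 = 25.
Step 3: U_X = R1 - n1(n1+1)/2 = 25 - 5*6/2 = 25 - 15 = 10.
       U_Y = n1*n2 - U_X = 25 - 10 = 15.
Step 4: No ties, so the exact null distribution of U (based on enumerating the C(10,5) = 252 equally likely rank assignments) gives the two-sided p-value.
Step 5: p-value = 0.690476; compare to alpha = 0.1. fail to reject H0.

U_X = 10, p = 0.690476, fail to reject H0 at alpha = 0.1.


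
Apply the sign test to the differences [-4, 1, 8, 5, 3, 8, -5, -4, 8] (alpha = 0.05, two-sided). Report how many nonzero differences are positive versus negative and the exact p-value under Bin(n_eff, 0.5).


Step 1: Discard zero differences. Original n = 9; n_eff = number of nonzero differences = 9.
Nonzero differences (with sign): -4, +1, +8, +5, +3, +8, -5, -4, +8
Step 2: Count signs: positive = 6, negative = 3.
Step 3: Under H0: P(positive) = 0.5, so the number of positives S ~ Bin(9, 0.5).
Step 4: Two-sided exact p-value = sum of Bin(9,0.5) probabilities at or below the observed probability = 0.507812.
Step 5: alpha = 0.05. fail to reject H0.

n_eff = 9, pos = 6, neg = 3, p = 0.507812, fail to reject H0.
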